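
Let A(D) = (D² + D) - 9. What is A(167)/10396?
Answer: 28047/10396 ≈ 2.6979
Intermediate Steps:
A(D) = -9 + D + D² (A(D) = (D + D²) - 9 = -9 + D + D²)
A(167)/10396 = (-9 + 167 + 167²)/10396 = (-9 + 167 + 27889)*(1/10396) = 28047*(1/10396) = 28047/10396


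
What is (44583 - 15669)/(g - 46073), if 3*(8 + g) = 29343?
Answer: -4819/6050 ≈ -0.79653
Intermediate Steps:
g = 9773 (g = -8 + (1/3)*29343 = -8 + 9781 = 9773)
(44583 - 15669)/(g - 46073) = (44583 - 15669)/(9773 - 46073) = 28914/(-36300) = 28914*(-1/36300) = -4819/6050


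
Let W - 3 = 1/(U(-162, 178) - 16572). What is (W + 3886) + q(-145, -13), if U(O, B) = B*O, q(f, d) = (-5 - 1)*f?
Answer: 216096671/45408 ≈ 4759.0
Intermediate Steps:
q(f, d) = -6*f
W = 136223/45408 (W = 3 + 1/(178*(-162) - 16572) = 3 + 1/(-28836 - 16572) = 3 + 1/(-45408) = 3 - 1/45408 = 136223/45408 ≈ 3.0000)
(W + 3886) + q(-145, -13) = (136223/45408 + 3886) - 6*(-145) = 176591711/45408 + 870 = 216096671/45408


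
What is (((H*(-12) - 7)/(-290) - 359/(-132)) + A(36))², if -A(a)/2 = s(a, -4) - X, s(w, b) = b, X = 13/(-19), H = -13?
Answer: 10328761117921/132248595600 ≈ 78.101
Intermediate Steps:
X = -13/19 (X = 13*(-1/19) = -13/19 ≈ -0.68421)
A(a) = 126/19 (A(a) = -2*(-4 - 1*(-13/19)) = -2*(-4 + 13/19) = -2*(-63/19) = 126/19)
(((H*(-12) - 7)/(-290) - 359/(-132)) + A(36))² = (((-13*(-12) - 7)/(-290) - 359/(-132)) + 126/19)² = (((156 - 7)*(-1/290) - 359*(-1/132)) + 126/19)² = ((149*(-1/290) + 359/132) + 126/19)² = ((-149/290 + 359/132) + 126/19)² = (42221/19140 + 126/19)² = (3213839/363660)² = 10328761117921/132248595600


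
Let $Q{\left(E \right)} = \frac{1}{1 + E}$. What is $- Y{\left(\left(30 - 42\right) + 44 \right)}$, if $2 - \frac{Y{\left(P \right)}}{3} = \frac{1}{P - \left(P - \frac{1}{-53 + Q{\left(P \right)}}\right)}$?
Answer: $- \frac{1814}{11} \approx -164.91$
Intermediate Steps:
$Y{\left(P \right)} = 165 - \frac{3}{1 + P}$ ($Y{\left(P \right)} = 6 - \frac{3}{P - \left(P - \frac{1}{-53 + \frac{1}{1 + P}}\right)} = 6 - \frac{3}{\frac{1}{-53 + \frac{1}{1 + P}}} = 6 - 3 \left(-53 + \frac{1}{1 + P}\right) = 6 + \left(159 - \frac{3}{1 + P}\right) = 165 - \frac{3}{1 + P}$)
$- Y{\left(\left(30 - 42\right) + 44 \right)} = - \frac{3 \left(54 + 55 \left(\left(30 - 42\right) + 44\right)\right)}{1 + \left(\left(30 - 42\right) + 44\right)} = - \frac{3 \left(54 + 55 \left(-12 + 44\right)\right)}{1 + \left(-12 + 44\right)} = - \frac{3 \left(54 + 55 \cdot 32\right)}{1 + 32} = - \frac{3 \left(54 + 1760\right)}{33} = - \frac{3 \cdot 1814}{33} = \left(-1\right) \frac{1814}{11} = - \frac{1814}{11}$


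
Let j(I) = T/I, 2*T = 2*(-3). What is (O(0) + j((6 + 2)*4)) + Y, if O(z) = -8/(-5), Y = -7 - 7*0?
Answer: -879/160 ≈ -5.4938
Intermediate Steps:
T = -3 (T = (2*(-3))/2 = (½)*(-6) = -3)
Y = -7 (Y = -7 + 0 = -7)
j(I) = -3/I
O(z) = 8/5 (O(z) = -8*(-⅕) = 8/5)
(O(0) + j((6 + 2)*4)) + Y = (8/5 - 3*1/(4*(6 + 2))) - 7 = (8/5 - 3/(8*4)) - 7 = (8/5 - 3/32) - 7 = 241/160 - 7 = -879/160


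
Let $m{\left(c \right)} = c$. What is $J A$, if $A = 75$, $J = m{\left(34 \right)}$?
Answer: $2550$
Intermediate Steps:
$J = 34$
$J A = 34 \cdot 75 = 2550$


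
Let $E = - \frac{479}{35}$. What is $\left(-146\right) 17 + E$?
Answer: $- \frac{87349}{35} \approx -2495.7$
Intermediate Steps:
$E = - \frac{479}{35}$ ($E = \left(-479\right) \frac{1}{35} = - \frac{479}{35} \approx -13.686$)
$\left(-146\right) 17 + E = \left(-146\right) 17 - \frac{479}{35} = -2482 - \frac{479}{35} = - \frac{87349}{35}$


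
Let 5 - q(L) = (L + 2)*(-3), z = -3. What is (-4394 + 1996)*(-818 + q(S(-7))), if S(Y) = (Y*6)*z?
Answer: 1028742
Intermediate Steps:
S(Y) = -18*Y (S(Y) = (Y*6)*(-3) = (6*Y)*(-3) = -18*Y)
q(L) = 11 + 3*L (q(L) = 5 - (L + 2)*(-3) = 5 - (2 + L)*(-3) = 5 - (-6 - 3*L) = 5 + (6 + 3*L) = 11 + 3*L)
(-4394 + 1996)*(-818 + q(S(-7))) = (-4394 + 1996)*(-818 + (11 + 3*(-18*(-7)))) = -2398*(-818 + (11 + 3*126)) = -2398*(-818 + (11 + 378)) = -2398*(-818 + 389) = -2398*(-429) = 1028742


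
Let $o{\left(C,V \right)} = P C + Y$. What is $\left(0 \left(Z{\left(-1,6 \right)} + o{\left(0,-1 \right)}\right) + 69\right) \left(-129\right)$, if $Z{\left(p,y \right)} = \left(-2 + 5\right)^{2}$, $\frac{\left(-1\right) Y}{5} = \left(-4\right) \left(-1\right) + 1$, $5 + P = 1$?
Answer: $-8901$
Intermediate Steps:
$P = -4$ ($P = -5 + 1 = -4$)
$Y = -25$ ($Y = - 5 \left(\left(-4\right) \left(-1\right) + 1\right) = - 5 \left(4 + 1\right) = \left(-5\right) 5 = -25$)
$o{\left(C,V \right)} = -25 - 4 C$ ($o{\left(C,V \right)} = - 4 C - 25 = -25 - 4 C$)
$Z{\left(p,y \right)} = 9$ ($Z{\left(p,y \right)} = 3^{2} = 9$)
$\left(0 \left(Z{\left(-1,6 \right)} + o{\left(0,-1 \right)}\right) + 69\right) \left(-129\right) = \left(0 \left(9 - 25\right) + 69\right) \left(-129\right) = \left(0 \left(-16\right) + 69\right) \left(-129\right) = \left(0 + 69\right) \left(-129\right) = 69 \left(-129\right) = -8901$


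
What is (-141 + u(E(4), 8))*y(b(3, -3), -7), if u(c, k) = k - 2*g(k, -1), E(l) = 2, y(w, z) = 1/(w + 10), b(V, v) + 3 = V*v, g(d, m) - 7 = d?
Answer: 163/2 ≈ 81.500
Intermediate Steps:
g(d, m) = 7 + d
b(V, v) = -3 + V*v
y(w, z) = 1/(10 + w)
u(c, k) = -14 - k (u(c, k) = k - 2*(7 + k) = k + (-14 - 2*k) = -14 - k)
(-141 + u(E(4), 8))*y(b(3, -3), -7) = (-141 + (-14 - 1*8))/(10 + (-3 + 3*(-3))) = (-141 + (-14 - 8))/(10 + (-3 - 9)) = (-141 - 22)/(10 - 12) = -163/(-2) = -163*(-1/2) = 163/2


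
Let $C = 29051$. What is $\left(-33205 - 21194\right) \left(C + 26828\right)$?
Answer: $-3039761721$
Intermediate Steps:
$\left(-33205 - 21194\right) \left(C + 26828\right) = \left(-33205 - 21194\right) \left(29051 + 26828\right) = \left(-54399\right) 55879 = -3039761721$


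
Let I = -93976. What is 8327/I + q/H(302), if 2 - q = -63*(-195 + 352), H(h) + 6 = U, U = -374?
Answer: -233217207/8927720 ≈ -26.123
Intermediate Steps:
H(h) = -380 (H(h) = -6 - 374 = -380)
q = 9893 (q = 2 - (-63)*(-195 + 352) = 2 - (-63)*157 = 2 - 1*(-9891) = 2 + 9891 = 9893)
8327/I + q/H(302) = 8327/(-93976) + 9893/(-380) = 8327*(-1/93976) + 9893*(-1/380) = -8327/93976 - 9893/380 = -233217207/8927720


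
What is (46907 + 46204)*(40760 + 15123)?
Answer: 5203322013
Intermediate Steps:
(46907 + 46204)*(40760 + 15123) = 93111*55883 = 5203322013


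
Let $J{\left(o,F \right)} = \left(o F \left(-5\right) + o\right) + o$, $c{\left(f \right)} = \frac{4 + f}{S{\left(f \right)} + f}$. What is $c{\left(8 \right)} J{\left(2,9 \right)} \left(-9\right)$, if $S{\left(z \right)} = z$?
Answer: $\frac{1161}{2} \approx 580.5$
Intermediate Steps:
$c{\left(f \right)} = \frac{4 + f}{2 f}$ ($c{\left(f \right)} = \frac{4 + f}{f + f} = \frac{4 + f}{2 f}$)
$J{\left(o,F \right)} = 2 o - 5 F o$ ($J{\left(o,F \right)} = \left(F o \left(-5\right) + o\right) + o = \left(- 5 F o + o\right) + o = \left(o - 5 F o\right) + o = 2 o - 5 F o$)
$c{\left(8 \right)} J{\left(2,9 \right)} \left(-9\right) = \frac{4 + 8}{2 \cdot 8} \cdot 2 \left(2 - 45\right) \left(-9\right) = \frac{1}{2} \cdot \frac{1}{8} \cdot 12 \cdot 2 \left(2 - 45\right) \left(-9\right) = \frac{3 \cdot 2 \left(-43\right)}{4} \left(-9\right) = \frac{3}{4} \left(-86\right) \left(-9\right) = \left(- \frac{129}{2}\right) \left(-9\right) = \frac{1161}{2}$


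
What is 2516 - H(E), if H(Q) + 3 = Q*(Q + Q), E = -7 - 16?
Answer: 1461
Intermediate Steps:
E = -23
H(Q) = -3 + 2*Q² (H(Q) = -3 + Q*(Q + Q) = -3 + Q*(2*Q) = -3 + 2*Q²)
2516 - H(E) = 2516 - (-3 + 2*(-23)²) = 2516 - (-3 + 2*529) = 2516 - (-3 + 1058) = 2516 - 1*1055 = 2516 - 1055 = 1461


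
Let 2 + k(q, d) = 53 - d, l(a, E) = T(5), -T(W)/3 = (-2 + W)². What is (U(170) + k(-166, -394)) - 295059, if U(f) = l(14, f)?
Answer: -294641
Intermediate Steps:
T(W) = -3*(-2 + W)²
l(a, E) = -27 (l(a, E) = -3*(-2 + 5)² = -3*3² = -3*9 = -27)
U(f) = -27
k(q, d) = 51 - d (k(q, d) = -2 + (53 - d) = 51 - d)
(U(170) + k(-166, -394)) - 295059 = (-27 + (51 - 1*(-394))) - 295059 = (-27 + (51 + 394)) - 295059 = (-27 + 445) - 295059 = 418 - 295059 = -294641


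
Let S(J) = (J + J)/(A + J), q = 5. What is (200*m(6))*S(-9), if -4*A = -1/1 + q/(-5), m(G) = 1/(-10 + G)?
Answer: -1800/17 ≈ -105.88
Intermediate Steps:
A = ½ (A = -(-1/1 + 5/(-5))/4 = -(-1*1 + 5*(-⅕))/4 = -(-1 - 1)/4 = -¼*(-2) = ½ ≈ 0.50000)
S(J) = 2*J/(½ + J) (S(J) = (J + J)/(½ + J) = (2*J)/(½ + J) = 2*J/(½ + J))
(200*m(6))*S(-9) = (200/(-10 + 6))*(4*(-9)/(1 + 2*(-9))) = (200/(-4))*(4*(-9)/(1 - 18)) = (200*(-¼))*(4*(-9)/(-17)) = -200*(-9)*(-1)/17 = -50*36/17 = -1800/17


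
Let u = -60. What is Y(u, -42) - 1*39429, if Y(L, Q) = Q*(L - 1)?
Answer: -36867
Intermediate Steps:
Y(L, Q) = Q*(-1 + L)
Y(u, -42) - 1*39429 = -42*(-1 - 60) - 1*39429 = -42*(-61) - 39429 = 2562 - 39429 = -36867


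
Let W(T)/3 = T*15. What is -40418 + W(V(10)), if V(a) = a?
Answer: -39968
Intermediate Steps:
W(T) = 45*T (W(T) = 3*(T*15) = 3*(15*T) = 45*T)
-40418 + W(V(10)) = -40418 + 45*10 = -40418 + 450 = -39968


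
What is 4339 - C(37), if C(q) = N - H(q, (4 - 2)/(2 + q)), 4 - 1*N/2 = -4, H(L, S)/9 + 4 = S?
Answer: 55737/13 ≈ 4287.5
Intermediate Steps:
H(L, S) = -36 + 9*S
N = 16 (N = 8 - 2*(-4) = 8 + 8 = 16)
C(q) = 52 - 18/(2 + q) (C(q) = 16 - (-36 + 9*((4 - 2)/(2 + q))) = 16 - (-36 + 9*(2/(2 + q))) = 16 - (-36 + 18/(2 + q)) = 16 + (36 - 18/(2 + q)) = 52 - 18/(2 + q))
4339 - C(37) = 4339 - 2*(43 + 26*37)/(2 + 37) = 4339 - 2*(43 + 962)/39 = 4339 - 2*1005/39 = 4339 - 1*670/13 = 4339 - 670/13 = 55737/13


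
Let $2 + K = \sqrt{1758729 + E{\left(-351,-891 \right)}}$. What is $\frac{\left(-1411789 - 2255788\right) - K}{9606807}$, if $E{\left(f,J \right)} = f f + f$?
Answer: $- \frac{1222525}{3202269} - \frac{\sqrt{1881579}}{9606807} \approx -0.38191$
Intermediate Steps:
$E{\left(f,J \right)} = f + f^{2}$ ($E{\left(f,J \right)} = f^{2} + f = f + f^{2}$)
$K = -2 + \sqrt{1881579}$ ($K = -2 + \sqrt{1758729 - 351 \left(1 - 351\right)} = -2 + \sqrt{1758729 - -122850} = -2 + \sqrt{1758729 + 122850} = -2 + \sqrt{1881579} \approx 1369.7$)
$\frac{\left(-1411789 - 2255788\right) - K}{9606807} = \frac{\left(-1411789 - 2255788\right) - \left(-2 + \sqrt{1881579}\right)}{9606807} = \left(-3667577 + \left(2 - \sqrt{1881579}\right)\right) \frac{1}{9606807} = \left(-3667575 - \sqrt{1881579}\right) \frac{1}{9606807} = - \frac{1222525}{3202269} - \frac{\sqrt{1881579}}{9606807}$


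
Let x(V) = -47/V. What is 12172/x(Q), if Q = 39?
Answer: -474708/47 ≈ -10100.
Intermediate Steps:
12172/x(Q) = 12172/((-47/39)) = 12172/((-47*1/39)) = 12172/(-47/39) = 12172*(-39/47) = -474708/47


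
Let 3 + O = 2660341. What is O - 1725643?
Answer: 934695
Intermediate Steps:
O = 2660338 (O = -3 + 2660341 = 2660338)
O - 1725643 = 2660338 - 1725643 = 934695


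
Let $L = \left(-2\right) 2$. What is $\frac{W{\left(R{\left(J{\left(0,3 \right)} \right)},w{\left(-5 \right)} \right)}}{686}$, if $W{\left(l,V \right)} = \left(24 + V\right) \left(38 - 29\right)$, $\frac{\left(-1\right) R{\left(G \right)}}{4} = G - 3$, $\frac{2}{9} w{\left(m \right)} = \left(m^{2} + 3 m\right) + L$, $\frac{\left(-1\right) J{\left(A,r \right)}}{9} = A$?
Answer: $\frac{459}{686} \approx 0.6691$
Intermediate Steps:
$L = -4$
$J{\left(A,r \right)} = - 9 A$
$w{\left(m \right)} = -18 + \frac{9 m^{2}}{2} + \frac{27 m}{2}$ ($w{\left(m \right)} = \frac{9 \left(\left(m^{2} + 3 m\right) - 4\right)}{2} = \frac{9 \left(-4 + m^{2} + 3 m\right)}{2} = -18 + \frac{9 m^{2}}{2} + \frac{27 m}{2}$)
$R{\left(G \right)} = 12 - 4 G$ ($R{\left(G \right)} = - 4 \left(G - 3\right) = - 4 \left(-3 + G\right) = 12 - 4 G$)
$W{\left(l,V \right)} = 216 + 9 V$ ($W{\left(l,V \right)} = \left(24 + V\right) 9 = 216 + 9 V$)
$\frac{W{\left(R{\left(J{\left(0,3 \right)} \right)},w{\left(-5 \right)} \right)}}{686} = \frac{216 + 9 \left(-18 + \frac{9 \left(-5\right)^{2}}{2} + \frac{27}{2} \left(-5\right)\right)}{686} = \left(216 + 9 \left(-18 + \frac{9}{2} \cdot 25 - \frac{135}{2}\right)\right) \frac{1}{686} = \left(216 + 9 \left(-18 + \frac{225}{2} - \frac{135}{2}\right)\right) \frac{1}{686} = \left(216 + 9 \cdot 27\right) \frac{1}{686} = \left(216 + 243\right) \frac{1}{686} = 459 \cdot \frac{1}{686} = \frac{459}{686}$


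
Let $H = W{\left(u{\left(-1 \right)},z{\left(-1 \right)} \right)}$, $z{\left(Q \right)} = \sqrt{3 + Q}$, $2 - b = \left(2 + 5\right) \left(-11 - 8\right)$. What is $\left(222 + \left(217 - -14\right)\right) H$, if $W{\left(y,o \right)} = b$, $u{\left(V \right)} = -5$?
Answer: $61155$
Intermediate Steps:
$b = 135$ ($b = 2 - \left(2 + 5\right) \left(-11 - 8\right) = 2 - 7 \left(-19\right) = 2 - -133 = 2 + 133 = 135$)
$W{\left(y,o \right)} = 135$
$H = 135$
$\left(222 + \left(217 - -14\right)\right) H = \left(222 + \left(217 - -14\right)\right) 135 = \left(222 + \left(217 + 14\right)\right) 135 = \left(222 + 231\right) 135 = 453 \cdot 135 = 61155$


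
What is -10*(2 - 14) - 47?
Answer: 73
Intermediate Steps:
-10*(2 - 14) - 47 = -10*(-12) - 47 = 120 - 47 = 73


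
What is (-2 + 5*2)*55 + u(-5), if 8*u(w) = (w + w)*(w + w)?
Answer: 905/2 ≈ 452.50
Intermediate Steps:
u(w) = w²/2 (u(w) = ((w + w)*(w + w))/8 = ((2*w)*(2*w))/8 = (4*w²)/8 = w²/2)
(-2 + 5*2)*55 + u(-5) = (-2 + 5*2)*55 + (½)*(-5)² = (-2 + 10)*55 + (½)*25 = 8*55 + 25/2 = 440 + 25/2 = 905/2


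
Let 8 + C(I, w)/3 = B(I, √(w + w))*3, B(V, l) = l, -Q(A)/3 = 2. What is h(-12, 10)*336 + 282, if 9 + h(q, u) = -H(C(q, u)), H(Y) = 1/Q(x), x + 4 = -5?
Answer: -2686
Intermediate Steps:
x = -9 (x = -4 - 5 = -9)
Q(A) = -6 (Q(A) = -3*2 = -6)
C(I, w) = -24 + 9*√2*√w (C(I, w) = -24 + 3*(√(w + w)*3) = -24 + 3*(√(2*w)*3) = -24 + 3*((√2*√w)*3) = -24 + 3*(3*√2*√w) = -24 + 9*√2*√w)
H(Y) = -⅙ (H(Y) = 1/(-6) = -⅙)
h(q, u) = -53/6 (h(q, u) = -9 - 1*(-⅙) = -9 + ⅙ = -53/6)
h(-12, 10)*336 + 282 = -53/6*336 + 282 = -2968 + 282 = -2686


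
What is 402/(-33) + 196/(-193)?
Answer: -28018/2123 ≈ -13.197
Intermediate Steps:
402/(-33) + 196/(-193) = 402*(-1/33) + 196*(-1/193) = -134/11 - 196/193 = -28018/2123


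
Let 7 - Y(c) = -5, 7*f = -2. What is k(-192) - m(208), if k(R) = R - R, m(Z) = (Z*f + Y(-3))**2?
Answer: -110224/49 ≈ -2249.5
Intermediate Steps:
f = -2/7 (f = (1/7)*(-2) = -2/7 ≈ -0.28571)
Y(c) = 12 (Y(c) = 7 - 1*(-5) = 7 + 5 = 12)
m(Z) = (12 - 2*Z/7)**2 (m(Z) = (Z*(-2/7) + 12)**2 = (-2*Z/7 + 12)**2 = (12 - 2*Z/7)**2)
k(R) = 0
k(-192) - m(208) = 0 - 4*(42 - 1*208)**2/49 = 0 - 4*(42 - 208)**2/49 = 0 - 4*(-166)**2/49 = 0 - 4*27556/49 = 0 - 1*110224/49 = 0 - 110224/49 = -110224/49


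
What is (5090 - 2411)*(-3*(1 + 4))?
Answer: -40185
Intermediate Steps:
(5090 - 2411)*(-3*(1 + 4)) = 2679*(-3*5) = 2679*(-15) = -40185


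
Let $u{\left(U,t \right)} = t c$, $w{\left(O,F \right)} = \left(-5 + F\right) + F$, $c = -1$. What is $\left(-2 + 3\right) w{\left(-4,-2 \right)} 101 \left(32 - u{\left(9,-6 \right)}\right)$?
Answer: $-23634$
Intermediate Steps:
$w{\left(O,F \right)} = -5 + 2 F$
$u{\left(U,t \right)} = - t$ ($u{\left(U,t \right)} = t \left(-1\right) = - t$)
$\left(-2 + 3\right) w{\left(-4,-2 \right)} 101 \left(32 - u{\left(9,-6 \right)}\right) = \left(-2 + 3\right) \left(-5 + 2 \left(-2\right)\right) 101 \left(32 - \left(-1\right) \left(-6\right)\right) = 1 \left(-5 - 4\right) 101 \left(32 - 6\right) = 1 \left(-9\right) 101 \left(32 - 6\right) = \left(-9\right) 101 \cdot 26 = \left(-909\right) 26 = -23634$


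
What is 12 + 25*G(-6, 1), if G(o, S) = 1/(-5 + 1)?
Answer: 23/4 ≈ 5.7500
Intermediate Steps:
G(o, S) = -1/4 (G(o, S) = 1/(-4) = -1/4)
12 + 25*G(-6, 1) = 12 + 25*(-1/4) = 12 - 25/4 = 23/4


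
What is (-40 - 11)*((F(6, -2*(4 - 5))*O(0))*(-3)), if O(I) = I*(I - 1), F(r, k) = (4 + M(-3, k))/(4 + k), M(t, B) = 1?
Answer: 0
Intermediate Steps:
F(r, k) = 5/(4 + k) (F(r, k) = (4 + 1)/(4 + k) = 5/(4 + k))
O(I) = I*(-1 + I)
(-40 - 11)*((F(6, -2*(4 - 5))*O(0))*(-3)) = (-40 - 11)*(((5/(4 - 2*(4 - 5)))*(0*(-1 + 0)))*(-3)) = -51*(5/(4 - 2*(-1)))*(0*(-1))*(-3) = -51*(5/(4 + 2))*0*(-3) = -51*(5/6)*0*(-3) = -51*(5*(⅙))*0*(-3) = -51*(⅚)*0*(-3) = -0*(-3) = -51*0 = 0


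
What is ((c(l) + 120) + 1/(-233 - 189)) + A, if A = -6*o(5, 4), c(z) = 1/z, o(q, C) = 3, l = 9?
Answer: 387809/3798 ≈ 102.11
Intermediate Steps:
A = -18 (A = -6*3 = -18)
((c(l) + 120) + 1/(-233 - 189)) + A = ((1/9 + 120) + 1/(-233 - 189)) - 18 = ((⅑ + 120) + 1/(-422)) - 18 = (1081/9 - 1/422) - 18 = 456173/3798 - 18 = 387809/3798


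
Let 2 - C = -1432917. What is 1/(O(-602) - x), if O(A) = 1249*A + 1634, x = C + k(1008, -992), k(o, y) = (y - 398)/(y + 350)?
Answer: -321/700802438 ≈ -4.5805e-7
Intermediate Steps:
C = 1432919 (C = 2 - 1*(-1432917) = 2 + 1432917 = 1432919)
k(o, y) = (-398 + y)/(350 + y)
x = 459967694/321 (x = 1432919 + (-398 - 992)/(350 - 992) = 1432919 - 1390/(-642) = 1432919 - 1/642*(-1390) = 1432919 + 695/321 = 459967694/321 ≈ 1.4329e+6)
O(A) = 1634 + 1249*A
1/(O(-602) - x) = 1/((1634 + 1249*(-602)) - 1*459967694/321) = 1/((1634 - 751898) - 459967694/321) = 1/(-750264 - 459967694/321) = 1/(-700802438/321) = -321/700802438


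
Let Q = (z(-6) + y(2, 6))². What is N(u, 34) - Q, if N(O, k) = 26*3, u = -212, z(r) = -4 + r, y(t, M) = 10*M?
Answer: -2422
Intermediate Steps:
N(O, k) = 78
Q = 2500 (Q = ((-4 - 6) + 10*6)² = (-10 + 60)² = 50² = 2500)
N(u, 34) - Q = 78 - 1*2500 = 78 - 2500 = -2422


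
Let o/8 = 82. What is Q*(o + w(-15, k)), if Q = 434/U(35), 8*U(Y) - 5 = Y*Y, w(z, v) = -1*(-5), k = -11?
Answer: 1147496/615 ≈ 1865.8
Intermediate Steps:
w(z, v) = 5
U(Y) = 5/8 + Y²/8 (U(Y) = 5/8 + (Y*Y)/8 = 5/8 + Y²/8)
o = 656 (o = 8*82 = 656)
Q = 1736/615 (Q = 434/(5/8 + (⅛)*35²) = 434/(5/8 + (⅛)*1225) = 434/(5/8 + 1225/8) = 434/(615/4) = 434*(4/615) = 1736/615 ≈ 2.8228)
Q*(o + w(-15, k)) = 1736*(656 + 5)/615 = (1736/615)*661 = 1147496/615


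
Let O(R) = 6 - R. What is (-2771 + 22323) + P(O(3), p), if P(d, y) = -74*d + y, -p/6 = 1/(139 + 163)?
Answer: 2918827/151 ≈ 19330.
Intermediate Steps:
p = -3/151 (p = -6/(139 + 163) = -6/302 = -6*1/302 = -3/151 ≈ -0.019868)
P(d, y) = y - 74*d
(-2771 + 22323) + P(O(3), p) = (-2771 + 22323) + (-3/151 - 74*(6 - 1*3)) = 19552 + (-3/151 - 74*(6 - 3)) = 19552 + (-3/151 - 74*3) = 19552 + (-3/151 - 222) = 19552 - 33525/151 = 2918827/151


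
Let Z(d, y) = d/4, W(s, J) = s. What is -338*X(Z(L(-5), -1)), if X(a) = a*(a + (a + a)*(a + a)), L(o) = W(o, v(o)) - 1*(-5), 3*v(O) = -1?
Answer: 0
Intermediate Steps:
v(O) = -1/3 (v(O) = (1/3)*(-1) = -1/3)
L(o) = 5 + o (L(o) = o - 1*(-5) = o + 5 = 5 + o)
Z(d, y) = d/4 (Z(d, y) = d*(1/4) = d/4)
X(a) = a*(a + 4*a**2) (X(a) = a*(a + (2*a)*(2*a)) = a*(a + 4*a**2))
-338*X(Z(L(-5), -1)) = -338*((5 - 5)/4)**2*(1 + 4*((5 - 5)/4)) = -338*((1/4)*0)**2*(1 + 4*((1/4)*0)) = -338*0**2*(1 + 4*0) = -0*(1 + 0) = -0 = -338*0 = 0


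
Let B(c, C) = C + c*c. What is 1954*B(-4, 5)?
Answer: 41034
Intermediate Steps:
B(c, C) = C + c**2
1954*B(-4, 5) = 1954*(5 + (-4)**2) = 1954*(5 + 16) = 1954*21 = 41034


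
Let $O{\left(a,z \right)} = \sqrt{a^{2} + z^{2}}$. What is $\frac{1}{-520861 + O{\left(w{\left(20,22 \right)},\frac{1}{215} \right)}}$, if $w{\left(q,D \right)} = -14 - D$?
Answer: $- \frac{24076799725}{12540665921655624} - \frac{215 \sqrt{59907601}}{12540665921655624} \approx -1.92 \cdot 10^{-6}$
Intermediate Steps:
$\frac{1}{-520861 + O{\left(w{\left(20,22 \right)},\frac{1}{215} \right)}} = \frac{1}{-520861 + \sqrt{\left(-14 - 22\right)^{2} + \left(\frac{1}{215}\right)^{2}}} = \frac{1}{-520861 + \sqrt{\left(-36\right)^{2} + \frac{1}{46225}}} = \frac{1}{-520861 + \sqrt{1296 + \frac{1}{46225}}} = \frac{1}{-520861 + \sqrt{\frac{59907601}{46225}}} = \frac{1}{-520861 + \frac{\sqrt{59907601}}{215}}$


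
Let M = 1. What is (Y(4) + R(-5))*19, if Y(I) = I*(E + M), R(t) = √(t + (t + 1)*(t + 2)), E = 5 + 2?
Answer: 608 + 19*√7 ≈ 658.27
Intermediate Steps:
E = 7
R(t) = √(t + (1 + t)*(2 + t))
Y(I) = 8*I (Y(I) = I*(7 + 1) = I*8 = 8*I)
(Y(4) + R(-5))*19 = (8*4 + √(2 + (-5)² + 4*(-5)))*19 = (32 + √(2 + 25 - 20))*19 = (32 + √7)*19 = 608 + 19*√7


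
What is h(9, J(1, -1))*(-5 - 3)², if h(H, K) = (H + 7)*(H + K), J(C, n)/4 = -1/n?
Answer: 13312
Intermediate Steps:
J(C, n) = -4/n (J(C, n) = 4*(-1/n) = -4/n)
h(H, K) = (7 + H)*(H + K)
h(9, J(1, -1))*(-5 - 3)² = (9² + 7*9 + 7*(-4/(-1)) + 9*(-4/(-1)))*(-5 - 3)² = (81 + 63 + 7*(-4*(-1)) + 9*(-4*(-1)))*(-8)² = (81 + 63 + 7*4 + 9*4)*64 = (81 + 63 + 28 + 36)*64 = 208*64 = 13312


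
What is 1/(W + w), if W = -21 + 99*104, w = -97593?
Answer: -1/87318 ≈ -1.1452e-5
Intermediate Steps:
W = 10275 (W = -21 + 10296 = 10275)
1/(W + w) = 1/(10275 - 97593) = 1/(-87318) = -1/87318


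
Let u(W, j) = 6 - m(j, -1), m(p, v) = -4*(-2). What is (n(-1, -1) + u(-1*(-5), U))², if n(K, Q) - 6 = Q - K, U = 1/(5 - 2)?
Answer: 16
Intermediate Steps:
U = ⅓ (U = 1/3 = ⅓ ≈ 0.33333)
m(p, v) = 8
n(K, Q) = 6 + Q - K (n(K, Q) = 6 + (Q - K) = 6 + Q - K)
u(W, j) = -2 (u(W, j) = 6 - 1*8 = 6 - 8 = -2)
(n(-1, -1) + u(-1*(-5), U))² = ((6 - 1 - 1*(-1)) - 2)² = ((6 - 1 + 1) - 2)² = (6 - 2)² = 4² = 16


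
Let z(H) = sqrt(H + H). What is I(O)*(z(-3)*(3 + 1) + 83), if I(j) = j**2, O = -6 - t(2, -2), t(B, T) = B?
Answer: 5312 + 256*I*sqrt(6) ≈ 5312.0 + 627.07*I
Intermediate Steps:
z(H) = sqrt(2)*sqrt(H) (z(H) = sqrt(2*H) = sqrt(2)*sqrt(H))
O = -8 (O = -6 - 1*2 = -6 - 2 = -8)
I(O)*(z(-3)*(3 + 1) + 83) = (-8)**2*((sqrt(2)*sqrt(-3))*(3 + 1) + 83) = 64*((sqrt(2)*(I*sqrt(3)))*4 + 83) = 64*((I*sqrt(6))*4 + 83) = 64*(4*I*sqrt(6) + 83) = 64*(83 + 4*I*sqrt(6)) = 5312 + 256*I*sqrt(6)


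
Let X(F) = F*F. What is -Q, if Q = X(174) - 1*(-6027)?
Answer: -36303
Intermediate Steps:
X(F) = F²
Q = 36303 (Q = 174² - 1*(-6027) = 30276 + 6027 = 36303)
-Q = -1*36303 = -36303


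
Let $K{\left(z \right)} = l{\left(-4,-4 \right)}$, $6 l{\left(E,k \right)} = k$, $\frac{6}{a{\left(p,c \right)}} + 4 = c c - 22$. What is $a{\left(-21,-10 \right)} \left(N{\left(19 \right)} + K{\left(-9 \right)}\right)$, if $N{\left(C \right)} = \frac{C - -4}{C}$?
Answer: $\frac{31}{703} \approx 0.044097$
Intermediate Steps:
$N{\left(C \right)} = \frac{4 + C}{C}$ ($N{\left(C \right)} = \frac{C + 4}{C} = \frac{4 + C}{C}$)
$a{\left(p,c \right)} = \frac{6}{-26 + c^{2}}$ ($a{\left(p,c \right)} = \frac{6}{-4 + \left(c c - 22\right)} = \frac{6}{-4 + \left(c^{2} - 22\right)} = \frac{6}{-4 + \left(-22 + c^{2}\right)} = \frac{6}{-26 + c^{2}}$)
$l{\left(E,k \right)} = \frac{k}{6}$
$K{\left(z \right)} = - \frac{2}{3}$ ($K{\left(z \right)} = \frac{1}{6} \left(-4\right) = - \frac{2}{3}$)
$a{\left(-21,-10 \right)} \left(N{\left(19 \right)} + K{\left(-9 \right)}\right) = \frac{6}{-26 + \left(-10\right)^{2}} \left(\frac{4 + 19}{19} - \frac{2}{3}\right) = \frac{6}{-26 + 100} \left(\frac{1}{19} \cdot 23 - \frac{2}{3}\right) = \frac{6}{74} \left(\frac{23}{19} - \frac{2}{3}\right) = 6 \cdot \frac{1}{74} \cdot \frac{31}{57} = \frac{3}{37} \cdot \frac{31}{57} = \frac{31}{703}$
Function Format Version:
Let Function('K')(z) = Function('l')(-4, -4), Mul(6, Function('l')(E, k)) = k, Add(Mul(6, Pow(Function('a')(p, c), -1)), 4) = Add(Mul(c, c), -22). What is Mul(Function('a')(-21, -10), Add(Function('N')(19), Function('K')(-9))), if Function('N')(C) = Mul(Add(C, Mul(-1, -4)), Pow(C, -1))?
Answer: Rational(31, 703) ≈ 0.044097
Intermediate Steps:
Function('N')(C) = Mul(Pow(C, -1), Add(4, C)) (Function('N')(C) = Mul(Add(C, 4), Pow(C, -1)) = Mul(Add(4, C), Pow(C, -1)) = Mul(Pow(C, -1), Add(4, C)))
Function('a')(p, c) = Mul(6, Pow(Add(-26, Pow(c, 2)), -1)) (Function('a')(p, c) = Mul(6, Pow(Add(-4, Add(Mul(c, c), -22)), -1)) = Mul(6, Pow(Add(-4, Add(Pow(c, 2), -22)), -1)) = Mul(6, Pow(Add(-4, Add(-22, Pow(c, 2))), -1)) = Mul(6, Pow(Add(-26, Pow(c, 2)), -1)))
Function('l')(E, k) = Mul(Rational(1, 6), k)
Function('K')(z) = Rational(-2, 3) (Function('K')(z) = Mul(Rational(1, 6), -4) = Rational(-2, 3))
Mul(Function('a')(-21, -10), Add(Function('N')(19), Function('K')(-9))) = Mul(Mul(6, Pow(Add(-26, Pow(-10, 2)), -1)), Add(Mul(Pow(19, -1), Add(4, 19)), Rational(-2, 3))) = Mul(Mul(6, Pow(Add(-26, 100), -1)), Add(Mul(Rational(1, 19), 23), Rational(-2, 3))) = Mul(Mul(6, Pow(74, -1)), Add(Rational(23, 19), Rational(-2, 3))) = Mul(Mul(6, Rational(1, 74)), Rational(31, 57)) = Mul(Rational(3, 37), Rational(31, 57)) = Rational(31, 703)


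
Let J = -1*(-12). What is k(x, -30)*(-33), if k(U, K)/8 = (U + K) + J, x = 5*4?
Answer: -528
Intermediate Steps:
J = 12
x = 20
k(U, K) = 96 + 8*K + 8*U (k(U, K) = 8*((U + K) + 12) = 8*((K + U) + 12) = 8*(12 + K + U) = 96 + 8*K + 8*U)
k(x, -30)*(-33) = (96 + 8*(-30) + 8*20)*(-33) = (96 - 240 + 160)*(-33) = 16*(-33) = -528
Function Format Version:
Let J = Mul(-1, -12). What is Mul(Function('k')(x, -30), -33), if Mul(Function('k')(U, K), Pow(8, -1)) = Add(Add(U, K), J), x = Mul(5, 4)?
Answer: -528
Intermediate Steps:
J = 12
x = 20
Function('k')(U, K) = Add(96, Mul(8, K), Mul(8, U)) (Function('k')(U, K) = Mul(8, Add(Add(U, K), 12)) = Mul(8, Add(Add(K, U), 12)) = Mul(8, Add(12, K, U)) = Add(96, Mul(8, K), Mul(8, U)))
Mul(Function('k')(x, -30), -33) = Mul(Add(96, Mul(8, -30), Mul(8, 20)), -33) = Mul(Add(96, -240, 160), -33) = Mul(16, -33) = -528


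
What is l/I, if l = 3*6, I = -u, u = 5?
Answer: -18/5 ≈ -3.6000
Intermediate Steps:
I = -5 (I = -1*5 = -5)
l = 18
l/I = 18/(-5) = -⅕*18 = -18/5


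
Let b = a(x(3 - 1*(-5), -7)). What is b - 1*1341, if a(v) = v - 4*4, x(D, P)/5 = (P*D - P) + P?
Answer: -1637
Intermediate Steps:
x(D, P) = 5*D*P (x(D, P) = 5*((P*D - P) + P) = 5*((D*P - P) + P) = 5*((-P + D*P) + P) = 5*(D*P) = 5*D*P)
a(v) = -16 + v (a(v) = v - 16 = -16 + v)
b = -296 (b = -16 + 5*(3 - 1*(-5))*(-7) = -16 + 5*(3 + 5)*(-7) = -16 + 5*8*(-7) = -16 - 280 = -296)
b - 1*1341 = -296 - 1*1341 = -296 - 1341 = -1637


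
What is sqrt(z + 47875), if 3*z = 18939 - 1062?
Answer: sqrt(53834) ≈ 232.02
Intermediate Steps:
z = 5959 (z = (18939 - 1062)/3 = (1/3)*17877 = 5959)
sqrt(z + 47875) = sqrt(5959 + 47875) = sqrt(53834)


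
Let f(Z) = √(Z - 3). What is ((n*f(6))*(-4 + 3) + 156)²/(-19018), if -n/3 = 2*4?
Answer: -13032/9509 - 3744*√3/9509 ≈ -2.0525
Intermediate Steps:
f(Z) = √(-3 + Z)
n = -24 (n = -6*4 = -3*8 = -24)
((n*f(6))*(-4 + 3) + 156)²/(-19018) = ((-24*√(-3 + 6))*(-4 + 3) + 156)²/(-19018) = (-24*√3*(-1) + 156)²*(-1/19018) = (24*√3 + 156)²*(-1/19018) = (156 + 24*√3)²*(-1/19018) = -(156 + 24*√3)²/19018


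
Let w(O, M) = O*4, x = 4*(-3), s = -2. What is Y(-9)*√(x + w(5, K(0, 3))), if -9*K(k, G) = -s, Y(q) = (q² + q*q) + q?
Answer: 306*√2 ≈ 432.75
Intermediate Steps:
Y(q) = q + 2*q² (Y(q) = (q² + q²) + q = 2*q² + q = q + 2*q²)
K(k, G) = -2/9 (K(k, G) = -(-1)*(-2)/9 = -⅑*2 = -2/9)
x = -12
w(O, M) = 4*O
Y(-9)*√(x + w(5, K(0, 3))) = (-9*(1 + 2*(-9)))*√(-12 + 4*5) = (-9*(1 - 18))*√(-12 + 20) = (-9*(-17))*√8 = 153*(2*√2) = 306*√2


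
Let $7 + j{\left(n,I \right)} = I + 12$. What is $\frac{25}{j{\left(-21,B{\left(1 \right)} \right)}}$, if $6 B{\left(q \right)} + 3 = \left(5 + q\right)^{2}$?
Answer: $\frac{50}{21} \approx 2.381$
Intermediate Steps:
$B{\left(q \right)} = - \frac{1}{2} + \frac{\left(5 + q\right)^{2}}{6}$
$j{\left(n,I \right)} = 5 + I$ ($j{\left(n,I \right)} = -7 + \left(I + 12\right) = -7 + \left(12 + I\right) = 5 + I$)
$\frac{25}{j{\left(-21,B{\left(1 \right)} \right)}} = \frac{25}{5 - \left(\frac{1}{2} - \frac{\left(5 + 1\right)^{2}}{6}\right)} = \frac{25}{5 - \left(\frac{1}{2} - \frac{6^{2}}{6}\right)} = \frac{25}{5 + \left(- \frac{1}{2} + \frac{1}{6} \cdot 36\right)} = \frac{25}{5 + \left(- \frac{1}{2} + 6\right)} = \frac{25}{5 + \frac{11}{2}} = \frac{25}{\frac{21}{2}} = 25 \cdot \frac{2}{21} = \frac{50}{21}$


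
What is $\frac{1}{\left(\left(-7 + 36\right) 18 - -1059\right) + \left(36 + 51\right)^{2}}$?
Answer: $\frac{1}{9150} \approx 0.00010929$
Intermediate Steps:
$\frac{1}{\left(\left(-7 + 36\right) 18 - -1059\right) + \left(36 + 51\right)^{2}} = \frac{1}{\left(29 \cdot 18 + 1059\right) + 87^{2}} = \frac{1}{\left(522 + 1059\right) + 7569} = \frac{1}{1581 + 7569} = \frac{1}{9150}$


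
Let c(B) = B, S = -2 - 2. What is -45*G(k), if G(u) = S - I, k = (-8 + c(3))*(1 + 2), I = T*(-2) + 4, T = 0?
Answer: 360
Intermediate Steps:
S = -4
I = 4 (I = 0*(-2) + 4 = 0 + 4 = 4)
k = -15 (k = (-8 + 3)*(1 + 2) = -5*3 = -15)
G(u) = -8 (G(u) = -4 - 1*4 = -4 - 4 = -8)
-45*G(k) = -45*(-8) = 360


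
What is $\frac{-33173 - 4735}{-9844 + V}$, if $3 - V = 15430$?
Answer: $\frac{37908}{25271} \approx 1.5001$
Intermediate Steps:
$V = -15427$ ($V = 3 - 15430 = -15427$)
$\frac{-33173 - 4735}{-9844 + V} = \frac{-33173 - 4735}{-9844 - 15427} = - \frac{37908}{-25271} = \left(-37908\right) \left(- \frac{1}{25271}\right) = \frac{37908}{25271}$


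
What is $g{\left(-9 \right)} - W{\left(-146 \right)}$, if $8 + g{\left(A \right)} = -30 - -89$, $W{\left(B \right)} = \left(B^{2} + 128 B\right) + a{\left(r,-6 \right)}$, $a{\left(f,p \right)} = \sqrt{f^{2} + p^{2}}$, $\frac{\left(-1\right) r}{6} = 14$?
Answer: $-2577 - 6 \sqrt{197} \approx -2661.2$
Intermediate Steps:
$r = -84$ ($r = \left(-6\right) 14 = -84$)
$W{\left(B \right)} = B^{2} + 6 \sqrt{197} + 128 B$ ($W{\left(B \right)} = \left(B^{2} + 128 B\right) + \sqrt{\left(-84\right)^{2} + \left(-6\right)^{2}} = \left(B^{2} + 128 B\right) + \sqrt{7056 + 36} = \left(B^{2} + 128 B\right) + \sqrt{7092} = \left(B^{2} + 128 B\right) + 6 \sqrt{197} = B^{2} + 6 \sqrt{197} + 128 B$)
$g{\left(A \right)} = 51$ ($g{\left(A \right)} = -8 - -59 = -8 + \left(-30 + 89\right) = -8 + 59 = 51$)
$g{\left(-9 \right)} - W{\left(-146 \right)} = 51 - \left(\left(-146\right)^{2} + 6 \sqrt{197} + 128 \left(-146\right)\right) = 51 - \left(21316 + 6 \sqrt{197} - 18688\right) = 51 - \left(2628 + 6 \sqrt{197}\right) = -2577 - 6 \sqrt{197}$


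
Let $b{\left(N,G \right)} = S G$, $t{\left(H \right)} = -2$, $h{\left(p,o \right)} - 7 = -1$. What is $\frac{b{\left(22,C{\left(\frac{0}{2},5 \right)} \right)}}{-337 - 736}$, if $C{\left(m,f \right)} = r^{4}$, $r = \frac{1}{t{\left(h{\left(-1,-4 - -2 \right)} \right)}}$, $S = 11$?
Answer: $- \frac{11}{17168} \approx -0.00064073$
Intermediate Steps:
$h{\left(p,o \right)} = 6$ ($h{\left(p,o \right)} = 7 - 1 = 6$)
$r = - \frac{1}{2}$ ($r = \frac{1}{-2} = - \frac{1}{2} \approx -0.5$)
$C{\left(m,f \right)} = \frac{1}{16}$ ($C{\left(m,f \right)} = \left(- \frac{1}{2}\right)^{4} = \frac{1}{16}$)
$b{\left(N,G \right)} = 11 G$
$\frac{b{\left(22,C{\left(\frac{0}{2},5 \right)} \right)}}{-337 - 736} = \frac{11 \cdot \frac{1}{16}}{-337 - 736} = \frac{1}{-1073} \cdot \frac{11}{16} = \left(- \frac{1}{1073}\right) \frac{11}{16} = - \frac{11}{17168}$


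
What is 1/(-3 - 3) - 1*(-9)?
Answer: 53/6 ≈ 8.8333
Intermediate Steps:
1/(-3 - 3) - 1*(-9) = 1/(-6) + 9 = -⅙ + 9 = 53/6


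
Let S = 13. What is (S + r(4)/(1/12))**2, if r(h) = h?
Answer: 3721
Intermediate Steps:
(S + r(4)/(1/12))**2 = (13 + 4/(1/12))**2 = (13 + 4*12)**2 = (13 + 48)**2 = 61**2 = 3721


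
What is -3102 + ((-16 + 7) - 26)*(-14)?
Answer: -2612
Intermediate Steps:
-3102 + ((-16 + 7) - 26)*(-14) = -3102 + (-9 - 26)*(-14) = -3102 - 35*(-14) = -3102 + 490 = -2612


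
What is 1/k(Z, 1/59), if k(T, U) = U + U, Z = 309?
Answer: 59/2 ≈ 29.500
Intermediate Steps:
k(T, U) = 2*U
1/k(Z, 1/59) = 1/(2/59) = 59/2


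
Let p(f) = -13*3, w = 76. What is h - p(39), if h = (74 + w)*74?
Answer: 11139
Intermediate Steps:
p(f) = -39
h = 11100 (h = (74 + 76)*74 = 150*74 = 11100)
h - p(39) = 11100 - 1*(-39) = 11100 + 39 = 11139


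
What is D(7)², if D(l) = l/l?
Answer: 1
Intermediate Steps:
D(l) = 1
D(7)² = 1² = 1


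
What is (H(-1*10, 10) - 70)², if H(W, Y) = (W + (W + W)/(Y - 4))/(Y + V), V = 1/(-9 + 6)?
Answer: 4284900/841 ≈ 5095.0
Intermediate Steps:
V = -⅓ (V = 1/(-3) = -⅓ ≈ -0.33333)
H(W, Y) = (W + 2*W/(-4 + Y))/(-⅓ + Y) (H(W, Y) = (W + (W + W)/(Y - 4))/(Y - ⅓) = (W + (2*W)/(-4 + Y))/(-⅓ + Y) = (W + 2*W/(-4 + Y))/(-⅓ + Y))
(H(-1*10, 10) - 70)² = (3*(-1*10)*(-2 + 10)/(4 - 13*10 + 3*10²) - 70)² = (3*(-10)*8/(4 - 130 + 3*100) - 70)² = (3*(-10)*8/(4 - 130 + 300) - 70)² = (3*(-10)*8/174 - 70)² = (3*(-10)*(1/174)*8 - 70)² = (-40/29 - 70)² = (-2070/29)² = 4284900/841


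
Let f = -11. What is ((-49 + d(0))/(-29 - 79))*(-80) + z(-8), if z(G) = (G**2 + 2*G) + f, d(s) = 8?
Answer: 179/27 ≈ 6.6296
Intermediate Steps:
z(G) = -11 + G**2 + 2*G (z(G) = (G**2 + 2*G) - 11 = -11 + G**2 + 2*G)
((-49 + d(0))/(-29 - 79))*(-80) + z(-8) = ((-49 + 8)/(-29 - 79))*(-80) + (-11 + (-8)**2 + 2*(-8)) = -41/(-108)*(-80) + (-11 + 64 - 16) = -41*(-1/108)*(-80) + 37 = (41/108)*(-80) + 37 = -820/27 + 37 = 179/27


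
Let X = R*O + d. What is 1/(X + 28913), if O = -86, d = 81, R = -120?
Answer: 1/39314 ≈ 2.5436e-5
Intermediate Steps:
X = 10401 (X = -120*(-86) + 81 = 10320 + 81 = 10401)
1/(X + 28913) = 1/(10401 + 28913) = 1/39314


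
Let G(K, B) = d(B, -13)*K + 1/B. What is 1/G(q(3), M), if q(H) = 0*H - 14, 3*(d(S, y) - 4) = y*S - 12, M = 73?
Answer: 219/969881 ≈ 0.00022580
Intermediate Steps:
d(S, y) = S*y/3 (d(S, y) = 4 + (y*S - 12)/3 = 4 + (S*y - 12)/3 = 4 + (-12 + S*y)/3 = 4 + (-4 + S*y/3) = S*y/3)
q(H) = -14 (q(H) = 0 - 14 = -14)
G(K, B) = 1/B - 13*B*K/3 (G(K, B) = ((1/3)*B*(-13))*K + 1/B = (-13*B/3)*K + 1/B = -13*B*K/3 + 1/B = 1/B - 13*B*K/3)
1/G(q(3), M) = 1/(1/73 - 13/3*73*(-14)) = 1/(1/73 + 13286/3) = 1/(969881/219) = 219/969881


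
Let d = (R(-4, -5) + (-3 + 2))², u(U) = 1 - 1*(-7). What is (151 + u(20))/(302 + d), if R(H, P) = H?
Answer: 53/109 ≈ 0.48624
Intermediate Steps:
u(U) = 8 (u(U) = 1 + 7 = 8)
d = 25 (d = (-4 + (-3 + 2))² = (-4 - 1)² = (-5)² = 25)
(151 + u(20))/(302 + d) = (151 + 8)/(302 + 25) = 159/327 = 159*(1/327) = 53/109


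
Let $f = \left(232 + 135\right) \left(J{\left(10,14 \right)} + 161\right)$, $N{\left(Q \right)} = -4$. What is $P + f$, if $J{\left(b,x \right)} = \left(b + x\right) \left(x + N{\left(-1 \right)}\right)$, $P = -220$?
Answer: $146947$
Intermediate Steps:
$J{\left(b,x \right)} = \left(-4 + x\right) \left(b + x\right)$ ($J{\left(b,x \right)} = \left(b + x\right) \left(x - 4\right) = \left(b + x\right) \left(-4 + x\right) = \left(-4 + x\right) \left(b + x\right)$)
$f = 147167$ ($f = \left(232 + 135\right) \left(\left(14^{2} - 40 - 56 + 10 \cdot 14\right) + 161\right) = 367 \left(\left(196 - 40 - 56 + 140\right) + 161\right) = 367 \left(240 + 161\right) = 367 \cdot 401 = 147167$)
$P + f = -220 + 147167 = 146947$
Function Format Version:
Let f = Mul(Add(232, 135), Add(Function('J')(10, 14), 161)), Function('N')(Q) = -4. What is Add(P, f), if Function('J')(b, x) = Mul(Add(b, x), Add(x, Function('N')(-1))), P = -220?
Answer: 146947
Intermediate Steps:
Function('J')(b, x) = Mul(Add(-4, x), Add(b, x)) (Function('J')(b, x) = Mul(Add(b, x), Add(x, -4)) = Mul(Add(b, x), Add(-4, x)) = Mul(Add(-4, x), Add(b, x)))
f = 147167 (f = Mul(Add(232, 135), Add(Add(Pow(14, 2), Mul(-4, 10), Mul(-4, 14), Mul(10, 14)), 161)) = Mul(367, Add(Add(196, -40, -56, 140), 161)) = Mul(367, Add(240, 161)) = Mul(367, 401) = 147167)
Add(P, f) = Add(-220, 147167) = 146947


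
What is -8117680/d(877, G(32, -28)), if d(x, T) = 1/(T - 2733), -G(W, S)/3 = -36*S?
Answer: 46733483760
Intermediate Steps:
G(W, S) = 108*S (G(W, S) = -(-108)*S = 108*S)
d(x, T) = 1/(-2733 + T)
-8117680/d(877, G(32, -28)) = -8117680/(1/(-2733 + 108*(-28))) = -8117680/(1/(-2733 - 3024)) = -8117680/(1/(-5757)) = -8117680/(-1/5757) = -8117680*(-5757) = 46733483760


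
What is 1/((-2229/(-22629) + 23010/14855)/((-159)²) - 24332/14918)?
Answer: -4225923347847687/6892415782918837 ≈ -0.61313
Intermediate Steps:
1/((-2229/(-22629) + 23010/14855)/((-159)²) - 24332/14918) = 1/((-2229*(-1/22629) + 23010*(1/14855))/25281 - 24332*1/14918) = 1/((743/7543 + 4602/2971)*(1/25281) - 12166/7459) = 1/((36920339/22410253)*(1/25281) - 12166/7459) = 1/(36920339/566553606093 - 12166/7459) = 1/(-6892415782918837/4225923347847687) = -4225923347847687/6892415782918837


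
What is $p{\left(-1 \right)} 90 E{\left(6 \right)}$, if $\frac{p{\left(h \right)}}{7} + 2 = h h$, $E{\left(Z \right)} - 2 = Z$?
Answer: $-5040$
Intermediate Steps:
$E{\left(Z \right)} = 2 + Z$
$p{\left(h \right)} = -14 + 7 h^{2}$ ($p{\left(h \right)} = -14 + 7 h h = -14 + 7 h^{2}$)
$p{\left(-1 \right)} 90 E{\left(6 \right)} = \left(-14 + 7 \left(-1\right)^{2}\right) 90 \left(2 + 6\right) = \left(-14 + 7 \cdot 1\right) 90 \cdot 8 = \left(-14 + 7\right) 90 \cdot 8 = \left(-7\right) 90 \cdot 8 = \left(-630\right) 8 = -5040$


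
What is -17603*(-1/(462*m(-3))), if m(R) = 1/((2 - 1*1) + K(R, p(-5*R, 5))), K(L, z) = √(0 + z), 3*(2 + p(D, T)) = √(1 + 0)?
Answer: 17603/462 + 17603*I*√15/1386 ≈ 38.102 + 49.189*I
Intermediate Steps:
p(D, T) = -5/3 (p(D, T) = -2 + √(1 + 0)/3 = -2 + √1/3 = -2 + (⅓)*1 = -2 + ⅓ = -5/3)
K(L, z) = √z
m(R) = 1/(1 + I*√15/3) (m(R) = 1/((2 - 1*1) + √(-5/3)) = 1/((2 - 1) + I*√15/3) = 1/(1 + I*√15/3))
-17603*(-1/(462*m(-3))) = -17603*(-1/(462*(3/8 - I*√15/8))) = -17603*(-1/(14*(99/8 - 33*I*√15/8))) = -17603/(-693/4 + 231*I*√15/4)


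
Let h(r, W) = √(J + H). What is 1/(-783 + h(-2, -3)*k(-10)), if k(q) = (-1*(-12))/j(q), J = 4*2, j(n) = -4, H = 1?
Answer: -1/792 ≈ -0.0012626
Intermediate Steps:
J = 8
k(q) = -3 (k(q) = -1*(-12)/(-4) = 12*(-¼) = -3)
h(r, W) = 3 (h(r, W) = √(8 + 1) = √9 = 3)
1/(-783 + h(-2, -3)*k(-10)) = 1/(-783 + 3*(-3)) = 1/(-783 - 9) = 1/(-792) = -1/792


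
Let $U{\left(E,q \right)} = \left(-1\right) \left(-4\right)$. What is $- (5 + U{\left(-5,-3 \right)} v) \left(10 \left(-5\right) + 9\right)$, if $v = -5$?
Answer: $-615$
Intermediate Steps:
$U{\left(E,q \right)} = 4$
$- (5 + U{\left(-5,-3 \right)} v) \left(10 \left(-5\right) + 9\right) = - (5 + 4 \left(-5\right)) \left(10 \left(-5\right) + 9\right) = - (5 - 20) \left(-50 + 9\right) = \left(-1\right) \left(-15\right) \left(-41\right) = 15 \left(-41\right) = -615$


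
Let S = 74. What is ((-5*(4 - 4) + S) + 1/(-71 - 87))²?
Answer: 136679481/24964 ≈ 5475.1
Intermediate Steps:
((-5*(4 - 4) + S) + 1/(-71 - 87))² = ((-5*(4 - 4) + 74) + 1/(-71 - 87))² = ((-5*0 + 74) + 1/(-158))² = ((0 + 74) - 1/158)² = (74 - 1/158)² = (11691/158)² = 136679481/24964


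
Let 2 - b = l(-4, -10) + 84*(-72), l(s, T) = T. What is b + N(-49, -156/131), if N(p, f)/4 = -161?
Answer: 5416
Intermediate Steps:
N(p, f) = -644 (N(p, f) = 4*(-161) = -644)
b = 6060 (b = 2 - (-10 + 84*(-72)) = 2 - (-10 - 6048) = 2 - 1*(-6058) = 2 + 6058 = 6060)
b + N(-49, -156/131) = 6060 - 644 = 5416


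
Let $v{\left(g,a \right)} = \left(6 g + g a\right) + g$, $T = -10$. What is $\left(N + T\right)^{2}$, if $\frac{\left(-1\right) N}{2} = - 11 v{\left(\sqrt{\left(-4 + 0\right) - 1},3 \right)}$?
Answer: $-241900 - 4400 i \sqrt{5} \approx -2.419 \cdot 10^{5} - 9838.7 i$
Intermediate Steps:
$v{\left(g,a \right)} = 7 g + a g$ ($v{\left(g,a \right)} = \left(6 g + a g\right) + g = 7 g + a g$)
$N = 220 i \sqrt{5}$ ($N = - 2 \left(- 11 \sqrt{\left(-4 + 0\right) - 1} \left(7 + 3\right)\right) = - 2 \left(- 11 \sqrt{-4 - 1} \cdot 10\right) = - 2 \left(- 11 \sqrt{-5} \cdot 10\right) = - 2 \left(- 11 i \sqrt{5} \cdot 10\right) = - 2 \left(- 11 \cdot 10 i \sqrt{5}\right) = - 2 \left(- 110 i \sqrt{5}\right) = 220 i \sqrt{5} \approx 491.94 i$)
$\left(N + T\right)^{2} = \left(220 i \sqrt{5} - 10\right)^{2} = \left(-10 + 220 i \sqrt{5}\right)^{2}$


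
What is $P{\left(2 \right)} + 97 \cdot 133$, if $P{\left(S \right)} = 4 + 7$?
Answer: $12912$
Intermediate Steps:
$P{\left(S \right)} = 11$
$P{\left(2 \right)} + 97 \cdot 133 = 11 + 97 \cdot 133 = 11 + 12901 = 12912$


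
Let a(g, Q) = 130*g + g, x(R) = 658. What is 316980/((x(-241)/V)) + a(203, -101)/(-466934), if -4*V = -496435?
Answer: 4592294902145714/76810643 ≈ 5.9787e+7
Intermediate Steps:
V = 496435/4 (V = -¼*(-496435) = 496435/4 ≈ 1.2411e+5)
a(g, Q) = 131*g
316980/((x(-241)/V)) + a(203, -101)/(-466934) = 316980/((658/(496435/4))) + (131*203)/(-466934) = 316980/((658*(4/496435))) + 26593*(-1/466934) = 316980/(2632/496435) - 26593/466934 = 316980*(496435/2632) - 26593/466934 = 39339991575/658 - 26593/466934 = 4592294902145714/76810643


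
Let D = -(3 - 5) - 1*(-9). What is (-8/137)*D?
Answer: -88/137 ≈ -0.64234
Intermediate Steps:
D = 11 (D = -1*(-2) + 9 = 2 + 9 = 11)
(-8/137)*D = -8/137*11 = -88/137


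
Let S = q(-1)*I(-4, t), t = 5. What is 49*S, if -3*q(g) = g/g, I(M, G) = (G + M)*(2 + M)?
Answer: 98/3 ≈ 32.667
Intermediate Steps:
I(M, G) = (2 + M)*(G + M)
q(g) = -⅓ (q(g) = -g/(3*g) = -⅓*1 = -⅓)
S = ⅔ (S = -((-4)² + 2*5 + 2*(-4) + 5*(-4))/3 = -(16 + 10 - 8 - 20)/3 = -⅓*(-2) = ⅔ ≈ 0.66667)
49*S = 49*(⅔) = 98/3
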